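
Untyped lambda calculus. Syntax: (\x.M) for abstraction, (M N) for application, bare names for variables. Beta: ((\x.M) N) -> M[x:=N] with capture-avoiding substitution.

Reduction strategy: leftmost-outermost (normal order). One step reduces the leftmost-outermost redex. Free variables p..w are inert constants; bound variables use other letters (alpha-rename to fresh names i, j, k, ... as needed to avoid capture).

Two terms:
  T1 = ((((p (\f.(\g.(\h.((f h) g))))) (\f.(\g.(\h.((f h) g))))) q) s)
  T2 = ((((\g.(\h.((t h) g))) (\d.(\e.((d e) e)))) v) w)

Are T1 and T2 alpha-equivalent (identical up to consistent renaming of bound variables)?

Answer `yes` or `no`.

Term 1: ((((p (\f.(\g.(\h.((f h) g))))) (\f.(\g.(\h.((f h) g))))) q) s)
Term 2: ((((\g.(\h.((t h) g))) (\d.(\e.((d e) e)))) v) w)
Alpha-equivalence: compare structure up to binder renaming.
Result: False

Answer: no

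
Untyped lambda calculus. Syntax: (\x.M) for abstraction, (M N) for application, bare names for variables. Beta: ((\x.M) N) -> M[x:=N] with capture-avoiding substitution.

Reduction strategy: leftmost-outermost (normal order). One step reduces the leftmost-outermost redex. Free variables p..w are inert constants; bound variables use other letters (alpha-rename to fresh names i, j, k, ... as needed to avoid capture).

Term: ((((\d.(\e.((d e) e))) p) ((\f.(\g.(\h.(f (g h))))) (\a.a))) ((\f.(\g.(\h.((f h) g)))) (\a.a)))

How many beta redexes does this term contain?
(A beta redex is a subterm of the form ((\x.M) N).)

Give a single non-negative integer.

Term: ((((\d.(\e.((d e) e))) p) ((\f.(\g.(\h.(f (g h))))) (\a.a))) ((\f.(\g.(\h.((f h) g)))) (\a.a)))
  Redex: ((\d.(\e.((d e) e))) p)
  Redex: ((\f.(\g.(\h.(f (g h))))) (\a.a))
  Redex: ((\f.(\g.(\h.((f h) g)))) (\a.a))
Total redexes: 3

Answer: 3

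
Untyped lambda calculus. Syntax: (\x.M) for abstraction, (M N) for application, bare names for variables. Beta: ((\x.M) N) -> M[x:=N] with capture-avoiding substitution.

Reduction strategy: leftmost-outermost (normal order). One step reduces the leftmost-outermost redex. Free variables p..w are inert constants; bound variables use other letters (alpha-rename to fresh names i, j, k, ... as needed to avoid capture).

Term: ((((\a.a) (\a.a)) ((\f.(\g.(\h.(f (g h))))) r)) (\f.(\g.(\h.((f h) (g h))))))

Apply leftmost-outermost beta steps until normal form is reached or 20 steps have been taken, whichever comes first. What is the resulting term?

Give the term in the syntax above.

Step 0: ((((\a.a) (\a.a)) ((\f.(\g.(\h.(f (g h))))) r)) (\f.(\g.(\h.((f h) (g h))))))
Step 1: (((\a.a) ((\f.(\g.(\h.(f (g h))))) r)) (\f.(\g.(\h.((f h) (g h))))))
Step 2: (((\f.(\g.(\h.(f (g h))))) r) (\f.(\g.(\h.((f h) (g h))))))
Step 3: ((\g.(\h.(r (g h)))) (\f.(\g.(\h.((f h) (g h))))))
Step 4: (\h.(r ((\f.(\g.(\h.((f h) (g h))))) h)))
Step 5: (\h.(r (\g.(\i.((h i) (g i))))))

Answer: (\h.(r (\g.(\i.((h i) (g i))))))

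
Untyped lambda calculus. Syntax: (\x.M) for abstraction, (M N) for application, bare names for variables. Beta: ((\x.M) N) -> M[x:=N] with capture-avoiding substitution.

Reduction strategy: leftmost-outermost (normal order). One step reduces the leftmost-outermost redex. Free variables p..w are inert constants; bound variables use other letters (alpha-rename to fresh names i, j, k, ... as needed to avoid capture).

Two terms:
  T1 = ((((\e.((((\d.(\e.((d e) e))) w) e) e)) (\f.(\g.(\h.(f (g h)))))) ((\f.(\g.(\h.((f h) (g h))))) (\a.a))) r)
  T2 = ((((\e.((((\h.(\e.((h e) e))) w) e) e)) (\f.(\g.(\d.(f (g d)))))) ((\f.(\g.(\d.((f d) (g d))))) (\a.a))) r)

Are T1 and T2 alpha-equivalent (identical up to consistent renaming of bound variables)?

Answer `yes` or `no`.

Answer: yes

Derivation:
Term 1: ((((\e.((((\d.(\e.((d e) e))) w) e) e)) (\f.(\g.(\h.(f (g h)))))) ((\f.(\g.(\h.((f h) (g h))))) (\a.a))) r)
Term 2: ((((\e.((((\h.(\e.((h e) e))) w) e) e)) (\f.(\g.(\d.(f (g d)))))) ((\f.(\g.(\d.((f d) (g d))))) (\a.a))) r)
Alpha-equivalence: compare structure up to binder renaming.
Result: True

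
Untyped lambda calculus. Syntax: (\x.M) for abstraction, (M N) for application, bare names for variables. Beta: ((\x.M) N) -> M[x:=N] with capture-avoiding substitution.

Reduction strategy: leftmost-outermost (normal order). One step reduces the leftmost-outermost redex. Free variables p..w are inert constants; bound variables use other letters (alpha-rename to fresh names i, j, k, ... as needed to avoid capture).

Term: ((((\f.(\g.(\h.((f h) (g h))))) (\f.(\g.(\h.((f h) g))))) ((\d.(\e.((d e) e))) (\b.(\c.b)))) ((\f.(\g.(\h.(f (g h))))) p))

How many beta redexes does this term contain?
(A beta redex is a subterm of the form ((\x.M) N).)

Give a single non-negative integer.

Answer: 3

Derivation:
Term: ((((\f.(\g.(\h.((f h) (g h))))) (\f.(\g.(\h.((f h) g))))) ((\d.(\e.((d e) e))) (\b.(\c.b)))) ((\f.(\g.(\h.(f (g h))))) p))
  Redex: ((\f.(\g.(\h.((f h) (g h))))) (\f.(\g.(\h.((f h) g)))))
  Redex: ((\d.(\e.((d e) e))) (\b.(\c.b)))
  Redex: ((\f.(\g.(\h.(f (g h))))) p)
Total redexes: 3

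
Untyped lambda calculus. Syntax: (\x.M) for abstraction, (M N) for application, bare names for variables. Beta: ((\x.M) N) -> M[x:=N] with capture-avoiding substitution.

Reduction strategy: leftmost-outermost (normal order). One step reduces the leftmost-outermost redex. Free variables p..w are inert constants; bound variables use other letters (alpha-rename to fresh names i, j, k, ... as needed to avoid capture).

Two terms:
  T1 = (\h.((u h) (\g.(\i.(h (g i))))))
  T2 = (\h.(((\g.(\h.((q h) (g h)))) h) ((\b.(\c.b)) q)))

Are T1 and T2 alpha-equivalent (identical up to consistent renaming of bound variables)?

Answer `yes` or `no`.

Term 1: (\h.((u h) (\g.(\i.(h (g i))))))
Term 2: (\h.(((\g.(\h.((q h) (g h)))) h) ((\b.(\c.b)) q)))
Alpha-equivalence: compare structure up to binder renaming.
Result: False

Answer: no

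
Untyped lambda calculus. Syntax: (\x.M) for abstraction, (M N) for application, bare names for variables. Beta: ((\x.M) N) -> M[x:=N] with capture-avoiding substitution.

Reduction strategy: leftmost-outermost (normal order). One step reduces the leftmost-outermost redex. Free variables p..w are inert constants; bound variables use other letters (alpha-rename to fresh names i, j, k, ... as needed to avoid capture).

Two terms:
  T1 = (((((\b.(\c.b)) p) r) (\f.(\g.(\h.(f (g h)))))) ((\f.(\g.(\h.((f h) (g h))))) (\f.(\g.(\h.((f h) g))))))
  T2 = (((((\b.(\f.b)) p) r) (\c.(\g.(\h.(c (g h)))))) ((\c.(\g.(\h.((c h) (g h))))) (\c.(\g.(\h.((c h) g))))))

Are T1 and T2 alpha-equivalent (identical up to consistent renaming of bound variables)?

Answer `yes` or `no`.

Term 1: (((((\b.(\c.b)) p) r) (\f.(\g.(\h.(f (g h)))))) ((\f.(\g.(\h.((f h) (g h))))) (\f.(\g.(\h.((f h) g))))))
Term 2: (((((\b.(\f.b)) p) r) (\c.(\g.(\h.(c (g h)))))) ((\c.(\g.(\h.((c h) (g h))))) (\c.(\g.(\h.((c h) g))))))
Alpha-equivalence: compare structure up to binder renaming.
Result: True

Answer: yes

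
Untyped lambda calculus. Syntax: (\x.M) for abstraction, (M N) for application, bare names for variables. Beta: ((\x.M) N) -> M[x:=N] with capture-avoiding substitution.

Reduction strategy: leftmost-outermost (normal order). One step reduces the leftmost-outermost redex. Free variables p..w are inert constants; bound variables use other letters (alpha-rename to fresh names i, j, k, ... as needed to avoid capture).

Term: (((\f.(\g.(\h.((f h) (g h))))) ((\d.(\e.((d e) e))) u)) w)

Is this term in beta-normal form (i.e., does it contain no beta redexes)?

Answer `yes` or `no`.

Answer: no

Derivation:
Term: (((\f.(\g.(\h.((f h) (g h))))) ((\d.(\e.((d e) e))) u)) w)
Found 2 beta redex(es).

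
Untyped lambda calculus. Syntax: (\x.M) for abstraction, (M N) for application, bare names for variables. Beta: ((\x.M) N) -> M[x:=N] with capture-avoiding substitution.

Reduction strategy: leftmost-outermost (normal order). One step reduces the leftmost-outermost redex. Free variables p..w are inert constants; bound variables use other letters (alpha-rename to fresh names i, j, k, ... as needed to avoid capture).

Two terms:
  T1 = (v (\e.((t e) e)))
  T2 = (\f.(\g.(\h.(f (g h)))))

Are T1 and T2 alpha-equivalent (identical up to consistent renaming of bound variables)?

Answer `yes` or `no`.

Answer: no

Derivation:
Term 1: (v (\e.((t e) e)))
Term 2: (\f.(\g.(\h.(f (g h)))))
Alpha-equivalence: compare structure up to binder renaming.
Result: False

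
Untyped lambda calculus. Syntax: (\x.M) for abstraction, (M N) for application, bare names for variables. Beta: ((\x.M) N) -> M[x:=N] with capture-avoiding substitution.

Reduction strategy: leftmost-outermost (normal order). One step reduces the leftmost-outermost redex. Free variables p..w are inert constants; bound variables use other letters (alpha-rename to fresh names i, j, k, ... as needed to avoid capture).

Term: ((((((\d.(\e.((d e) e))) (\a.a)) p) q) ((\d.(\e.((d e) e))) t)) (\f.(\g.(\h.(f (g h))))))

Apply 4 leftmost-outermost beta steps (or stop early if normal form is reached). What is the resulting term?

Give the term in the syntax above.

Step 0: ((((((\d.(\e.((d e) e))) (\a.a)) p) q) ((\d.(\e.((d e) e))) t)) (\f.(\g.(\h.(f (g h))))))
Step 1: (((((\e.(((\a.a) e) e)) p) q) ((\d.(\e.((d e) e))) t)) (\f.(\g.(\h.(f (g h))))))
Step 2: ((((((\a.a) p) p) q) ((\d.(\e.((d e) e))) t)) (\f.(\g.(\h.(f (g h))))))
Step 3: ((((p p) q) ((\d.(\e.((d e) e))) t)) (\f.(\g.(\h.(f (g h))))))
Step 4: ((((p p) q) (\e.((t e) e))) (\f.(\g.(\h.(f (g h))))))

Answer: ((((p p) q) (\e.((t e) e))) (\f.(\g.(\h.(f (g h))))))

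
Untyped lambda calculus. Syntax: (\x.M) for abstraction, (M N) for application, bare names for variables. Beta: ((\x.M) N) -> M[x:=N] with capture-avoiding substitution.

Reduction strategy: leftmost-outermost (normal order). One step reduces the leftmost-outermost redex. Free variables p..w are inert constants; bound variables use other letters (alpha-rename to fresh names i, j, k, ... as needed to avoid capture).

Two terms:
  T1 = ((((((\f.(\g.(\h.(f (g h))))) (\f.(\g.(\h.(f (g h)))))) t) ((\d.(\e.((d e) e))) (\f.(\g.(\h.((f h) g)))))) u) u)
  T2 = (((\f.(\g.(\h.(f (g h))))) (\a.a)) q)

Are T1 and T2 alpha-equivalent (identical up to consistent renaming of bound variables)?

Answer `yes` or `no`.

Term 1: ((((((\f.(\g.(\h.(f (g h))))) (\f.(\g.(\h.(f (g h)))))) t) ((\d.(\e.((d e) e))) (\f.(\g.(\h.((f h) g)))))) u) u)
Term 2: (((\f.(\g.(\h.(f (g h))))) (\a.a)) q)
Alpha-equivalence: compare structure up to binder renaming.
Result: False

Answer: no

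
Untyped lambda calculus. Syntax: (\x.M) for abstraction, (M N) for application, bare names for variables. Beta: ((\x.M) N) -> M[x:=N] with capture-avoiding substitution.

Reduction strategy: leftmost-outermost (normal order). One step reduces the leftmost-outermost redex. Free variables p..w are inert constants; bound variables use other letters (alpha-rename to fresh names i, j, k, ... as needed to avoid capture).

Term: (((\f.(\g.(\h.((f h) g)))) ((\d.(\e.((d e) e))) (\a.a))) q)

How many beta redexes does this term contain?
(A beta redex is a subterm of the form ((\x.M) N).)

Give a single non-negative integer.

Answer: 2

Derivation:
Term: (((\f.(\g.(\h.((f h) g)))) ((\d.(\e.((d e) e))) (\a.a))) q)
  Redex: ((\f.(\g.(\h.((f h) g)))) ((\d.(\e.((d e) e))) (\a.a)))
  Redex: ((\d.(\e.((d e) e))) (\a.a))
Total redexes: 2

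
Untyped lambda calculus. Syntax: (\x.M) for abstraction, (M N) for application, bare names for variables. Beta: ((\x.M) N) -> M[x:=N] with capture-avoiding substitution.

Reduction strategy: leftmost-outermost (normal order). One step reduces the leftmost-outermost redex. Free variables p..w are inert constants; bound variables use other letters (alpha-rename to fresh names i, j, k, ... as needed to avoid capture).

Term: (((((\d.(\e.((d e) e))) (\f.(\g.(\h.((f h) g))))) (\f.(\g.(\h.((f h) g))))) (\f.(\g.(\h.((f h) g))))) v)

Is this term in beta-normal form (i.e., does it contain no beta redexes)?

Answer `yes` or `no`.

Term: (((((\d.(\e.((d e) e))) (\f.(\g.(\h.((f h) g))))) (\f.(\g.(\h.((f h) g))))) (\f.(\g.(\h.((f h) g))))) v)
Found 1 beta redex(es).

Answer: no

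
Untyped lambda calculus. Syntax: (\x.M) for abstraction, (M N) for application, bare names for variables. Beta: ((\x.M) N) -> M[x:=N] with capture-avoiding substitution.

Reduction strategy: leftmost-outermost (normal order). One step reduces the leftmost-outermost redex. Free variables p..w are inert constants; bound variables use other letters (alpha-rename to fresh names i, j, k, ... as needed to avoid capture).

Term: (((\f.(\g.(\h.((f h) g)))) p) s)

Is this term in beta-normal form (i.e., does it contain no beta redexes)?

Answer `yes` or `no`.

Term: (((\f.(\g.(\h.((f h) g)))) p) s)
Found 1 beta redex(es).

Answer: no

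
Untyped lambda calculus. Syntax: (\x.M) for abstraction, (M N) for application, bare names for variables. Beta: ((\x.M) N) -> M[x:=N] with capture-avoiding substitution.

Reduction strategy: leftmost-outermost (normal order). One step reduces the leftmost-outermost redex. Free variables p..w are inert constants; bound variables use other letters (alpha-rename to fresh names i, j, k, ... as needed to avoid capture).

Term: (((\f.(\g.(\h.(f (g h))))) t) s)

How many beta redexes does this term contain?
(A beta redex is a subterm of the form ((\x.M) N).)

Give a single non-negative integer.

Term: (((\f.(\g.(\h.(f (g h))))) t) s)
  Redex: ((\f.(\g.(\h.(f (g h))))) t)
Total redexes: 1

Answer: 1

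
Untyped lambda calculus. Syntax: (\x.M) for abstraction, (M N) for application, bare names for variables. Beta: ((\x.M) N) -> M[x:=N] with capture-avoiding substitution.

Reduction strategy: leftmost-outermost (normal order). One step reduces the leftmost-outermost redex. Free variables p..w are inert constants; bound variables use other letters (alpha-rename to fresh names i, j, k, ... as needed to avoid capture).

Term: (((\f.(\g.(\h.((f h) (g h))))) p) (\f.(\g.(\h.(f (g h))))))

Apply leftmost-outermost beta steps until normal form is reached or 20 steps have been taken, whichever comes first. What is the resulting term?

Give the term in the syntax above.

Step 0: (((\f.(\g.(\h.((f h) (g h))))) p) (\f.(\g.(\h.(f (g h))))))
Step 1: ((\g.(\h.((p h) (g h)))) (\f.(\g.(\h.(f (g h))))))
Step 2: (\h.((p h) ((\f.(\g.(\h.(f (g h))))) h)))
Step 3: (\h.((p h) (\g.(\i.(h (g i))))))

Answer: (\h.((p h) (\g.(\i.(h (g i))))))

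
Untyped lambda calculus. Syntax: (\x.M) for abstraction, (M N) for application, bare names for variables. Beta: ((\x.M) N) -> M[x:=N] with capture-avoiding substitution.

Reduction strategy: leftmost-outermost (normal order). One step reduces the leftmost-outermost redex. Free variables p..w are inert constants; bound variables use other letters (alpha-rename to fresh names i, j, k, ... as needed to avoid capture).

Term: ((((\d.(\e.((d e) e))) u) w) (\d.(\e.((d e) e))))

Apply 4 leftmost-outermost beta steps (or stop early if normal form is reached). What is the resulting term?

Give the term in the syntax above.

Answer: (((u w) w) (\d.(\e.((d e) e))))

Derivation:
Step 0: ((((\d.(\e.((d e) e))) u) w) (\d.(\e.((d e) e))))
Step 1: (((\e.((u e) e)) w) (\d.(\e.((d e) e))))
Step 2: (((u w) w) (\d.(\e.((d e) e))))
Step 3: (normal form reached)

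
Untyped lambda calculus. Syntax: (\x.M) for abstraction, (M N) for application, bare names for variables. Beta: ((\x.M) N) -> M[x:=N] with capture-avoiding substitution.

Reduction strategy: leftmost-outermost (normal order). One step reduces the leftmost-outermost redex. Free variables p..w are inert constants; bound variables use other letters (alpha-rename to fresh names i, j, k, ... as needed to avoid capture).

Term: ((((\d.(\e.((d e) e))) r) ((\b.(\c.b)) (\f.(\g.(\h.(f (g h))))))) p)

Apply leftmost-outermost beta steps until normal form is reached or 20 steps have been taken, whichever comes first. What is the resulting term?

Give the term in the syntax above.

Answer: (((r (\c.(\f.(\g.(\h.(f (g h))))))) (\c.(\f.(\g.(\h.(f (g h))))))) p)

Derivation:
Step 0: ((((\d.(\e.((d e) e))) r) ((\b.(\c.b)) (\f.(\g.(\h.(f (g h))))))) p)
Step 1: (((\e.((r e) e)) ((\b.(\c.b)) (\f.(\g.(\h.(f (g h))))))) p)
Step 2: (((r ((\b.(\c.b)) (\f.(\g.(\h.(f (g h))))))) ((\b.(\c.b)) (\f.(\g.(\h.(f (g h))))))) p)
Step 3: (((r (\c.(\f.(\g.(\h.(f (g h))))))) ((\b.(\c.b)) (\f.(\g.(\h.(f (g h))))))) p)
Step 4: (((r (\c.(\f.(\g.(\h.(f (g h))))))) (\c.(\f.(\g.(\h.(f (g h))))))) p)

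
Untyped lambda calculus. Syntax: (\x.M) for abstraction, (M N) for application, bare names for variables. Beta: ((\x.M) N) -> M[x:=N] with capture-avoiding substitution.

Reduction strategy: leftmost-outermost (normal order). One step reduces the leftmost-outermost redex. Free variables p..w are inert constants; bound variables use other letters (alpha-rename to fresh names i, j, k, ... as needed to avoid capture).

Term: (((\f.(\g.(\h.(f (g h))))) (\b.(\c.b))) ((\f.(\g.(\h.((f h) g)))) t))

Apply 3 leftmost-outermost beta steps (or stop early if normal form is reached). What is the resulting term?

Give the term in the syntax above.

Answer: (\h.(\c.(((\f.(\g.(\h.((f h) g)))) t) h)))

Derivation:
Step 0: (((\f.(\g.(\h.(f (g h))))) (\b.(\c.b))) ((\f.(\g.(\h.((f h) g)))) t))
Step 1: ((\g.(\h.((\b.(\c.b)) (g h)))) ((\f.(\g.(\h.((f h) g)))) t))
Step 2: (\h.((\b.(\c.b)) (((\f.(\g.(\h.((f h) g)))) t) h)))
Step 3: (\h.(\c.(((\f.(\g.(\h.((f h) g)))) t) h)))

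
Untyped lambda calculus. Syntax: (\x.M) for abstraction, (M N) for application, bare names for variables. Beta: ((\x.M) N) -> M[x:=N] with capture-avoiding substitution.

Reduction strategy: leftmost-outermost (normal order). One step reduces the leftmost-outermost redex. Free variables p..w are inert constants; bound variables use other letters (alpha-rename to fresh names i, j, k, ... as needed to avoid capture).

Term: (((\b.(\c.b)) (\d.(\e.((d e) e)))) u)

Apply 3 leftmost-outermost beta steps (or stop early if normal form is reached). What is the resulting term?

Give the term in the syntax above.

Answer: (\d.(\e.((d e) e)))

Derivation:
Step 0: (((\b.(\c.b)) (\d.(\e.((d e) e)))) u)
Step 1: ((\c.(\d.(\e.((d e) e)))) u)
Step 2: (\d.(\e.((d e) e)))
Step 3: (normal form reached)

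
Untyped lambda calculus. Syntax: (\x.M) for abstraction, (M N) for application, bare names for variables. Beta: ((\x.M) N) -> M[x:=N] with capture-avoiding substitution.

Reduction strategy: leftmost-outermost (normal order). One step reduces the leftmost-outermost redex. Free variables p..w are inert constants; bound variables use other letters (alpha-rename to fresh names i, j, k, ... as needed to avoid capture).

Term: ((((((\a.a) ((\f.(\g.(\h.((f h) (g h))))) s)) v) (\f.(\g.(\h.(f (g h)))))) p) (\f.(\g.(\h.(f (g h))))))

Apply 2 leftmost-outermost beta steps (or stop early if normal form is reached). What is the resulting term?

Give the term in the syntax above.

Step 0: ((((((\a.a) ((\f.(\g.(\h.((f h) (g h))))) s)) v) (\f.(\g.(\h.(f (g h)))))) p) (\f.(\g.(\h.(f (g h))))))
Step 1: ((((((\f.(\g.(\h.((f h) (g h))))) s) v) (\f.(\g.(\h.(f (g h)))))) p) (\f.(\g.(\h.(f (g h))))))
Step 2: (((((\g.(\h.((s h) (g h)))) v) (\f.(\g.(\h.(f (g h)))))) p) (\f.(\g.(\h.(f (g h))))))

Answer: (((((\g.(\h.((s h) (g h)))) v) (\f.(\g.(\h.(f (g h)))))) p) (\f.(\g.(\h.(f (g h))))))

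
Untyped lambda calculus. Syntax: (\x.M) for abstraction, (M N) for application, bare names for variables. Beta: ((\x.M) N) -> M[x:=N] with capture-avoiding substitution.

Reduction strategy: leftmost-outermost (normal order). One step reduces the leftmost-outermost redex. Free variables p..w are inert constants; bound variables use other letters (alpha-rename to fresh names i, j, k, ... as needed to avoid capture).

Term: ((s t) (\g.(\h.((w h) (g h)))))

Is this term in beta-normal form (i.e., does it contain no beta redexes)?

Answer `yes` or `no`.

Answer: yes

Derivation:
Term: ((s t) (\g.(\h.((w h) (g h)))))
No beta redexes found.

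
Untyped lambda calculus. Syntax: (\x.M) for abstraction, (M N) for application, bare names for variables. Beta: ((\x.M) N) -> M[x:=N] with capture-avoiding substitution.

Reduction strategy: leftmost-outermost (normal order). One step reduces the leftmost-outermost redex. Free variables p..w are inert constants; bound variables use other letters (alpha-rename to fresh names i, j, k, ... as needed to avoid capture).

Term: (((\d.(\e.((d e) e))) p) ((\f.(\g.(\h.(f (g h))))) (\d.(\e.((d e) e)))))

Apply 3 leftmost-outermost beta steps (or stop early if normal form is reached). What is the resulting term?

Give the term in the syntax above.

Step 0: (((\d.(\e.((d e) e))) p) ((\f.(\g.(\h.(f (g h))))) (\d.(\e.((d e) e)))))
Step 1: ((\e.((p e) e)) ((\f.(\g.(\h.(f (g h))))) (\d.(\e.((d e) e)))))
Step 2: ((p ((\f.(\g.(\h.(f (g h))))) (\d.(\e.((d e) e))))) ((\f.(\g.(\h.(f (g h))))) (\d.(\e.((d e) e)))))
Step 3: ((p (\g.(\h.((\d.(\e.((d e) e))) (g h))))) ((\f.(\g.(\h.(f (g h))))) (\d.(\e.((d e) e)))))

Answer: ((p (\g.(\h.((\d.(\e.((d e) e))) (g h))))) ((\f.(\g.(\h.(f (g h))))) (\d.(\e.((d e) e)))))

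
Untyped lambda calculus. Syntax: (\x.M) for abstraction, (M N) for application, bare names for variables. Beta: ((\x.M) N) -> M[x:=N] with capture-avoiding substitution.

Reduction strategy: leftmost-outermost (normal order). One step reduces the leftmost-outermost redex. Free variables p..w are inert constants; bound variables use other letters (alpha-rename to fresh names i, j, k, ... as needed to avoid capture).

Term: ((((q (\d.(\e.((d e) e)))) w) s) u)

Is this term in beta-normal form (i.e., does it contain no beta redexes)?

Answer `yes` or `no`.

Answer: yes

Derivation:
Term: ((((q (\d.(\e.((d e) e)))) w) s) u)
No beta redexes found.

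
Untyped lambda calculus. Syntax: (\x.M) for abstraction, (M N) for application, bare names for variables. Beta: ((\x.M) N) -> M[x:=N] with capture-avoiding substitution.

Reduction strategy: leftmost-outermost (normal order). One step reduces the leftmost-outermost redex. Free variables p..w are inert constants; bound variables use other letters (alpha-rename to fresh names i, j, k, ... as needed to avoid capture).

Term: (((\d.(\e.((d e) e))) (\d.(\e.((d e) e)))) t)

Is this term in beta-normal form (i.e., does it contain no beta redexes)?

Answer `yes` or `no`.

Answer: no

Derivation:
Term: (((\d.(\e.((d e) e))) (\d.(\e.((d e) e)))) t)
Found 1 beta redex(es).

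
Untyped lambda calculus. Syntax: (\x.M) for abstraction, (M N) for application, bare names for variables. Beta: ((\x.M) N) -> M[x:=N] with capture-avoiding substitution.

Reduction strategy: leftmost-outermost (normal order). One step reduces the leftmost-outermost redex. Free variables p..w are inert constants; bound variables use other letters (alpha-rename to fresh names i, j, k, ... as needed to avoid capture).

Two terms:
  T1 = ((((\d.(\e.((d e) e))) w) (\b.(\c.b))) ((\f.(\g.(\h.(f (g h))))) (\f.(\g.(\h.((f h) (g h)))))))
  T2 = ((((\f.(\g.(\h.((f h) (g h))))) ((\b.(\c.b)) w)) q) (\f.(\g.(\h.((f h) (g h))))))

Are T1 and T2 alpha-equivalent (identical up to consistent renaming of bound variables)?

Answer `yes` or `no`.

Term 1: ((((\d.(\e.((d e) e))) w) (\b.(\c.b))) ((\f.(\g.(\h.(f (g h))))) (\f.(\g.(\h.((f h) (g h)))))))
Term 2: ((((\f.(\g.(\h.((f h) (g h))))) ((\b.(\c.b)) w)) q) (\f.(\g.(\h.((f h) (g h))))))
Alpha-equivalence: compare structure up to binder renaming.
Result: False

Answer: no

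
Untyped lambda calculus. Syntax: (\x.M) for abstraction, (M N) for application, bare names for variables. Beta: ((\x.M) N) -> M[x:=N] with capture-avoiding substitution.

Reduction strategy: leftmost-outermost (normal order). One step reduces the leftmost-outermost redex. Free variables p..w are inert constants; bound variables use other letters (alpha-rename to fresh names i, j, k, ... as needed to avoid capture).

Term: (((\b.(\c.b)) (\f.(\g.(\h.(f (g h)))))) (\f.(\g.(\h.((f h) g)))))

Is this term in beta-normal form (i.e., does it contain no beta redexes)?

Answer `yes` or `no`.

Term: (((\b.(\c.b)) (\f.(\g.(\h.(f (g h)))))) (\f.(\g.(\h.((f h) g)))))
Found 1 beta redex(es).

Answer: no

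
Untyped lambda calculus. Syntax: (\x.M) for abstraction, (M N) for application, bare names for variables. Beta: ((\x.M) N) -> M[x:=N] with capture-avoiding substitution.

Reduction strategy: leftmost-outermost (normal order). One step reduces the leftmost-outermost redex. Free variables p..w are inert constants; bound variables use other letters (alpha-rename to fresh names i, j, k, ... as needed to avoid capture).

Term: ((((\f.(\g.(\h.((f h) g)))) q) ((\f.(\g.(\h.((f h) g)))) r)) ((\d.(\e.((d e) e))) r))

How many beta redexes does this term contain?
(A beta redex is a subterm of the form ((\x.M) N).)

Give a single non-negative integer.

Term: ((((\f.(\g.(\h.((f h) g)))) q) ((\f.(\g.(\h.((f h) g)))) r)) ((\d.(\e.((d e) e))) r))
  Redex: ((\f.(\g.(\h.((f h) g)))) q)
  Redex: ((\f.(\g.(\h.((f h) g)))) r)
  Redex: ((\d.(\e.((d e) e))) r)
Total redexes: 3

Answer: 3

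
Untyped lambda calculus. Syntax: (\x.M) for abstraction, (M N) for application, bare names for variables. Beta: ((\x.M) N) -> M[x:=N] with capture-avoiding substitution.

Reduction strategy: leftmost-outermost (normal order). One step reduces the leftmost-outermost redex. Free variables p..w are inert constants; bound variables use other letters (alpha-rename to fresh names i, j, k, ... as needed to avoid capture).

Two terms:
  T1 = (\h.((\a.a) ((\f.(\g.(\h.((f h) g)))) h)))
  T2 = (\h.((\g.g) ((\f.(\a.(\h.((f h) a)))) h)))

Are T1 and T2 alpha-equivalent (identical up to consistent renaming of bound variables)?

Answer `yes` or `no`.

Term 1: (\h.((\a.a) ((\f.(\g.(\h.((f h) g)))) h)))
Term 2: (\h.((\g.g) ((\f.(\a.(\h.((f h) a)))) h)))
Alpha-equivalence: compare structure up to binder renaming.
Result: True

Answer: yes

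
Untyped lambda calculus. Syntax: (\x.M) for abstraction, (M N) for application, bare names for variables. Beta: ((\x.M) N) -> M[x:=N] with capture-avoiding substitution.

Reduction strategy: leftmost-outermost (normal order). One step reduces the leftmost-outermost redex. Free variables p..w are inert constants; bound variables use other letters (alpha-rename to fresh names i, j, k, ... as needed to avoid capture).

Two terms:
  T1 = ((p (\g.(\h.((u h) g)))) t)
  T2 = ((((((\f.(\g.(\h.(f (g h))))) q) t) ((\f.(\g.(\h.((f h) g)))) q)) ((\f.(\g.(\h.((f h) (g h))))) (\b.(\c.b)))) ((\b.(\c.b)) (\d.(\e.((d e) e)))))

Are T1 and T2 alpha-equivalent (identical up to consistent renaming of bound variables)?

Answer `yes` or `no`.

Term 1: ((p (\g.(\h.((u h) g)))) t)
Term 2: ((((((\f.(\g.(\h.(f (g h))))) q) t) ((\f.(\g.(\h.((f h) g)))) q)) ((\f.(\g.(\h.((f h) (g h))))) (\b.(\c.b)))) ((\b.(\c.b)) (\d.(\e.((d e) e)))))
Alpha-equivalence: compare structure up to binder renaming.
Result: False

Answer: no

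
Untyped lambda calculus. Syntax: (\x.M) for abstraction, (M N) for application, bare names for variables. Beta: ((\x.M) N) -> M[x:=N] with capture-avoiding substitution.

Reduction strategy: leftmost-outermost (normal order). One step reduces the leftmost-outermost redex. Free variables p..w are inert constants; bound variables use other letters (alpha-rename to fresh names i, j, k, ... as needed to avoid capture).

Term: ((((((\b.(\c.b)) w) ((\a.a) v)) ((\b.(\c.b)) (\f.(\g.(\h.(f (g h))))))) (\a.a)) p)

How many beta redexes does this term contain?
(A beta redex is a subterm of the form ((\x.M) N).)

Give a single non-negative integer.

Term: ((((((\b.(\c.b)) w) ((\a.a) v)) ((\b.(\c.b)) (\f.(\g.(\h.(f (g h))))))) (\a.a)) p)
  Redex: ((\b.(\c.b)) w)
  Redex: ((\a.a) v)
  Redex: ((\b.(\c.b)) (\f.(\g.(\h.(f (g h))))))
Total redexes: 3

Answer: 3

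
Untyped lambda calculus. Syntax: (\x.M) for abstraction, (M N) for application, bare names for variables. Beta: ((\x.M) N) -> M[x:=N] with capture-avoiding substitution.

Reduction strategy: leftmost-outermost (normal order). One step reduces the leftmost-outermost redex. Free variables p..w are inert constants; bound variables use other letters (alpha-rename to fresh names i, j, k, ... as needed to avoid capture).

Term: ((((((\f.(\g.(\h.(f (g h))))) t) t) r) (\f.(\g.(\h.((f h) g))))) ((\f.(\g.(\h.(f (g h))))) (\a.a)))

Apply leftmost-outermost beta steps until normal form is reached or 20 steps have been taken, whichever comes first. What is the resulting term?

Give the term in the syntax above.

Answer: (((t (t r)) (\f.(\g.(\h.((f h) g))))) (\g.(\h.(g h))))

Derivation:
Step 0: ((((((\f.(\g.(\h.(f (g h))))) t) t) r) (\f.(\g.(\h.((f h) g))))) ((\f.(\g.(\h.(f (g h))))) (\a.a)))
Step 1: (((((\g.(\h.(t (g h)))) t) r) (\f.(\g.(\h.((f h) g))))) ((\f.(\g.(\h.(f (g h))))) (\a.a)))
Step 2: ((((\h.(t (t h))) r) (\f.(\g.(\h.((f h) g))))) ((\f.(\g.(\h.(f (g h))))) (\a.a)))
Step 3: (((t (t r)) (\f.(\g.(\h.((f h) g))))) ((\f.(\g.(\h.(f (g h))))) (\a.a)))
Step 4: (((t (t r)) (\f.(\g.(\h.((f h) g))))) (\g.(\h.((\a.a) (g h)))))
Step 5: (((t (t r)) (\f.(\g.(\h.((f h) g))))) (\g.(\h.(g h))))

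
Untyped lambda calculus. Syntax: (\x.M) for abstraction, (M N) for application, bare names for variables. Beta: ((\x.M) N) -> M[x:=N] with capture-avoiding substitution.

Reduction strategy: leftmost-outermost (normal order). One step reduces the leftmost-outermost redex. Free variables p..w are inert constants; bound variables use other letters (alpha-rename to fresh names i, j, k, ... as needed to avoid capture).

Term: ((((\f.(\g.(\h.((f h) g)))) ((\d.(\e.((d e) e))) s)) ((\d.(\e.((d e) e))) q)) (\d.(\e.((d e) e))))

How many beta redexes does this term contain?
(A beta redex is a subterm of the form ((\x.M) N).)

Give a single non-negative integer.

Answer: 3

Derivation:
Term: ((((\f.(\g.(\h.((f h) g)))) ((\d.(\e.((d e) e))) s)) ((\d.(\e.((d e) e))) q)) (\d.(\e.((d e) e))))
  Redex: ((\f.(\g.(\h.((f h) g)))) ((\d.(\e.((d e) e))) s))
  Redex: ((\d.(\e.((d e) e))) s)
  Redex: ((\d.(\e.((d e) e))) q)
Total redexes: 3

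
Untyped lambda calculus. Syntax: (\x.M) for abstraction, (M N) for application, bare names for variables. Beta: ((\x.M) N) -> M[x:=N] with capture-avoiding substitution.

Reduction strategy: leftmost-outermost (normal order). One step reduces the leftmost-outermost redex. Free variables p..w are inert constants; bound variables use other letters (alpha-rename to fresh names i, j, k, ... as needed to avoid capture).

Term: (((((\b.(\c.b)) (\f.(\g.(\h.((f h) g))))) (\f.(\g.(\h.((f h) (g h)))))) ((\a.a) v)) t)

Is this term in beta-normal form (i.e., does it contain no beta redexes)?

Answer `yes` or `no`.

Term: (((((\b.(\c.b)) (\f.(\g.(\h.((f h) g))))) (\f.(\g.(\h.((f h) (g h)))))) ((\a.a) v)) t)
Found 2 beta redex(es).

Answer: no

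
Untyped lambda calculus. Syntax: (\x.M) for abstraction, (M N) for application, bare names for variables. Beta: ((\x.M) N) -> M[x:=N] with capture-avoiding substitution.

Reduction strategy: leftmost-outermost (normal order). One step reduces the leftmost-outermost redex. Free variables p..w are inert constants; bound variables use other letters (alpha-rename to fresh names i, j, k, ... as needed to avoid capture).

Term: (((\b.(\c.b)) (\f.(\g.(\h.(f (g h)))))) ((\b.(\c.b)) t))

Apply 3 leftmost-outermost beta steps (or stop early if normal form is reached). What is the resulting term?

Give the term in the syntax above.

Step 0: (((\b.(\c.b)) (\f.(\g.(\h.(f (g h)))))) ((\b.(\c.b)) t))
Step 1: ((\c.(\f.(\g.(\h.(f (g h)))))) ((\b.(\c.b)) t))
Step 2: (\f.(\g.(\h.(f (g h)))))
Step 3: (normal form reached)

Answer: (\f.(\g.(\h.(f (g h)))))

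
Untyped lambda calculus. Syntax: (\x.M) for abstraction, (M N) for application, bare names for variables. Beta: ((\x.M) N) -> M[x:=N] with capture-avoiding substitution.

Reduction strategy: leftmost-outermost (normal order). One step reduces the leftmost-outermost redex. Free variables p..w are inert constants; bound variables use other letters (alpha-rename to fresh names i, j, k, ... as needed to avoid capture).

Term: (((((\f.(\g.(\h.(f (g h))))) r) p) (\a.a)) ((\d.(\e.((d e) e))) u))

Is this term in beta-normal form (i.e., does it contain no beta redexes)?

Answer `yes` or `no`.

Term: (((((\f.(\g.(\h.(f (g h))))) r) p) (\a.a)) ((\d.(\e.((d e) e))) u))
Found 2 beta redex(es).

Answer: no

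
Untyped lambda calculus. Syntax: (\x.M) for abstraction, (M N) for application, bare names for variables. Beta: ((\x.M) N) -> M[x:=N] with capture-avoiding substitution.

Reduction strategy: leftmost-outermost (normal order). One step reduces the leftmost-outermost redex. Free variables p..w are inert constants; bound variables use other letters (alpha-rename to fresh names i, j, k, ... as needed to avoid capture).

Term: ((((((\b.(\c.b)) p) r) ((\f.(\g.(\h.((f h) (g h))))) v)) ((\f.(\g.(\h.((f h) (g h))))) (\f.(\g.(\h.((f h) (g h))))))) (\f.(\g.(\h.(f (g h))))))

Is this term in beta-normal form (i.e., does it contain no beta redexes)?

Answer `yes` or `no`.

Answer: no

Derivation:
Term: ((((((\b.(\c.b)) p) r) ((\f.(\g.(\h.((f h) (g h))))) v)) ((\f.(\g.(\h.((f h) (g h))))) (\f.(\g.(\h.((f h) (g h))))))) (\f.(\g.(\h.(f (g h))))))
Found 3 beta redex(es).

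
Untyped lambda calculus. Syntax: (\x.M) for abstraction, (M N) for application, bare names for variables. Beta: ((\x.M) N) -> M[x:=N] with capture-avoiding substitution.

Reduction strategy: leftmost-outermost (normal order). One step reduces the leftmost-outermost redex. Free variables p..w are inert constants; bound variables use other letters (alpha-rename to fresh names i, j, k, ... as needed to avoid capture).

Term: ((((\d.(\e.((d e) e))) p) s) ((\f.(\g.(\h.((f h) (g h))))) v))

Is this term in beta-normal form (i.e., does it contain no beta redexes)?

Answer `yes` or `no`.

Answer: no

Derivation:
Term: ((((\d.(\e.((d e) e))) p) s) ((\f.(\g.(\h.((f h) (g h))))) v))
Found 2 beta redex(es).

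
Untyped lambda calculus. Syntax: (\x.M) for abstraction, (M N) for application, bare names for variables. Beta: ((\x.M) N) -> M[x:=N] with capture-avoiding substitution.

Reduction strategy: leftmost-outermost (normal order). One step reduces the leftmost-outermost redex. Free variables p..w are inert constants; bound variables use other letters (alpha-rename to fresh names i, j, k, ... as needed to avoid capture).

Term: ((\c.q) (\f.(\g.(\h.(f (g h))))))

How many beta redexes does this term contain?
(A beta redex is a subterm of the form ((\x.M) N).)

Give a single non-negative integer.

Term: ((\c.q) (\f.(\g.(\h.(f (g h))))))
  Redex: ((\c.q) (\f.(\g.(\h.(f (g h))))))
Total redexes: 1

Answer: 1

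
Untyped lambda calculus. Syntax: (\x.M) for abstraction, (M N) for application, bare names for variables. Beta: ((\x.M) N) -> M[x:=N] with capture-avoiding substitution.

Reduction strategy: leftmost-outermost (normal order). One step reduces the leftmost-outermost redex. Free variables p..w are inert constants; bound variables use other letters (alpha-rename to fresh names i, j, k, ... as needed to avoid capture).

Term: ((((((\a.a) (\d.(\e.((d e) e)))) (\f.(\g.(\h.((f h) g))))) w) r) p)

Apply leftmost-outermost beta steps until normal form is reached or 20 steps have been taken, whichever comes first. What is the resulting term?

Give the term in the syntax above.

Step 0: ((((((\a.a) (\d.(\e.((d e) e)))) (\f.(\g.(\h.((f h) g))))) w) r) p)
Step 1: (((((\d.(\e.((d e) e))) (\f.(\g.(\h.((f h) g))))) w) r) p)
Step 2: ((((\e.(((\f.(\g.(\h.((f h) g)))) e) e)) w) r) p)
Step 3: (((((\f.(\g.(\h.((f h) g)))) w) w) r) p)
Step 4: ((((\g.(\h.((w h) g))) w) r) p)
Step 5: (((\h.((w h) w)) r) p)
Step 6: (((w r) w) p)

Answer: (((w r) w) p)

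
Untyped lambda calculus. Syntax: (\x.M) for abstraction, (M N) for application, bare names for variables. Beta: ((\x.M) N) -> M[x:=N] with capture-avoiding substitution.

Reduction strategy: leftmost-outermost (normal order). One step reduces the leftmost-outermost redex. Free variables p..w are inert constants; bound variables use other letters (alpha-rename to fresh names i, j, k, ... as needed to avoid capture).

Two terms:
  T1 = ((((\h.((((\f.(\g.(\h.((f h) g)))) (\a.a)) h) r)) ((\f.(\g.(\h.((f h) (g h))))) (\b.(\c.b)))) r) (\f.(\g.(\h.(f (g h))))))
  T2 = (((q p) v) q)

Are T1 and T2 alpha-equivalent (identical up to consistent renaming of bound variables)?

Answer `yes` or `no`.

Answer: no

Derivation:
Term 1: ((((\h.((((\f.(\g.(\h.((f h) g)))) (\a.a)) h) r)) ((\f.(\g.(\h.((f h) (g h))))) (\b.(\c.b)))) r) (\f.(\g.(\h.(f (g h))))))
Term 2: (((q p) v) q)
Alpha-equivalence: compare structure up to binder renaming.
Result: False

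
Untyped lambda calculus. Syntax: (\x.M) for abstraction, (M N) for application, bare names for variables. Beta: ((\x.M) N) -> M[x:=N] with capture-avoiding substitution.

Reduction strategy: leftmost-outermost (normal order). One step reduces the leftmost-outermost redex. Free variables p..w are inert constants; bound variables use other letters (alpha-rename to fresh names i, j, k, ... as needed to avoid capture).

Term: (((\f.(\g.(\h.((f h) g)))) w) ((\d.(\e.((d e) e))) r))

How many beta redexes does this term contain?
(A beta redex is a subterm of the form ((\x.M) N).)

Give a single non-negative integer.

Term: (((\f.(\g.(\h.((f h) g)))) w) ((\d.(\e.((d e) e))) r))
  Redex: ((\f.(\g.(\h.((f h) g)))) w)
  Redex: ((\d.(\e.((d e) e))) r)
Total redexes: 2

Answer: 2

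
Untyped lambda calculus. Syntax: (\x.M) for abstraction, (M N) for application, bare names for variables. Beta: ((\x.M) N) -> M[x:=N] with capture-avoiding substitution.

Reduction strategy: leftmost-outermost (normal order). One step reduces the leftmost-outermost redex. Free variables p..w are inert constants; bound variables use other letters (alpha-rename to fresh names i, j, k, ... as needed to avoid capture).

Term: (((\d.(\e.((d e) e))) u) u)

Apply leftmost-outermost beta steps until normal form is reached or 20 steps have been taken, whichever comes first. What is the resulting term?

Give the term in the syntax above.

Step 0: (((\d.(\e.((d e) e))) u) u)
Step 1: ((\e.((u e) e)) u)
Step 2: ((u u) u)

Answer: ((u u) u)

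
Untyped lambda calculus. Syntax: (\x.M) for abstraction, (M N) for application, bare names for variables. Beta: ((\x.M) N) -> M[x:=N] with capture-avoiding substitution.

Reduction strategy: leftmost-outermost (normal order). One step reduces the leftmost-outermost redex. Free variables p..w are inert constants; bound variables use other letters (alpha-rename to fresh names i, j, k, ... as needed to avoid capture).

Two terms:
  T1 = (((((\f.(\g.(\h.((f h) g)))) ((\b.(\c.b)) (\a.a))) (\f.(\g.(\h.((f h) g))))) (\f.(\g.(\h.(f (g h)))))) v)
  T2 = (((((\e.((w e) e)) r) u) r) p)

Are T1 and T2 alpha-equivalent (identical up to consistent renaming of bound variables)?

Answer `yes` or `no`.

Answer: no

Derivation:
Term 1: (((((\f.(\g.(\h.((f h) g)))) ((\b.(\c.b)) (\a.a))) (\f.(\g.(\h.((f h) g))))) (\f.(\g.(\h.(f (g h)))))) v)
Term 2: (((((\e.((w e) e)) r) u) r) p)
Alpha-equivalence: compare structure up to binder renaming.
Result: False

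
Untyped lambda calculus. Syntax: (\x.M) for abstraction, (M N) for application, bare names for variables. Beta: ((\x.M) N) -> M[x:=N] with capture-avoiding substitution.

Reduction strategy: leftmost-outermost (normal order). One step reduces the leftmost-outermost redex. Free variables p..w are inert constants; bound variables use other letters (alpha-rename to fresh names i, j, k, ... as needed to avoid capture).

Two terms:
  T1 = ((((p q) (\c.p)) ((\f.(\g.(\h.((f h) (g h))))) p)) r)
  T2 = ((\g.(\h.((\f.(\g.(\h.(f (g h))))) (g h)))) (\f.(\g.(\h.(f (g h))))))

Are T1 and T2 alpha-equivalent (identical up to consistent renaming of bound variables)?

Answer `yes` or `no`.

Term 1: ((((p q) (\c.p)) ((\f.(\g.(\h.((f h) (g h))))) p)) r)
Term 2: ((\g.(\h.((\f.(\g.(\h.(f (g h))))) (g h)))) (\f.(\g.(\h.(f (g h))))))
Alpha-equivalence: compare structure up to binder renaming.
Result: False

Answer: no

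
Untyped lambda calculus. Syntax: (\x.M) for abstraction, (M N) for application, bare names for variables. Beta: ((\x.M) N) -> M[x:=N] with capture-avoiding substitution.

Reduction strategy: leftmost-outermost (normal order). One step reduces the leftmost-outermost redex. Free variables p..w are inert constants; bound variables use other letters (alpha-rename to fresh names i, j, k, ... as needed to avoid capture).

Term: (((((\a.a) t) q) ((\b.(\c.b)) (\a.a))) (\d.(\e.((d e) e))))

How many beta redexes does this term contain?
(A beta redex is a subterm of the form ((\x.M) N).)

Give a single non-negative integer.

Term: (((((\a.a) t) q) ((\b.(\c.b)) (\a.a))) (\d.(\e.((d e) e))))
  Redex: ((\a.a) t)
  Redex: ((\b.(\c.b)) (\a.a))
Total redexes: 2

Answer: 2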